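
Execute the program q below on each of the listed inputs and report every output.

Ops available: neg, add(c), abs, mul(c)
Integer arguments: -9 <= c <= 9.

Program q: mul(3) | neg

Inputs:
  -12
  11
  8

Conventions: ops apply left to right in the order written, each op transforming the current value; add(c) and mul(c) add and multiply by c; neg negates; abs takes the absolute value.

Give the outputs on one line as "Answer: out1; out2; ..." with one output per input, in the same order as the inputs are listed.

36; -33; -24

Execution, op by op:
  -12 -> -36 -> 36
  11 -> 33 -> -33
  8 -> 24 -> -24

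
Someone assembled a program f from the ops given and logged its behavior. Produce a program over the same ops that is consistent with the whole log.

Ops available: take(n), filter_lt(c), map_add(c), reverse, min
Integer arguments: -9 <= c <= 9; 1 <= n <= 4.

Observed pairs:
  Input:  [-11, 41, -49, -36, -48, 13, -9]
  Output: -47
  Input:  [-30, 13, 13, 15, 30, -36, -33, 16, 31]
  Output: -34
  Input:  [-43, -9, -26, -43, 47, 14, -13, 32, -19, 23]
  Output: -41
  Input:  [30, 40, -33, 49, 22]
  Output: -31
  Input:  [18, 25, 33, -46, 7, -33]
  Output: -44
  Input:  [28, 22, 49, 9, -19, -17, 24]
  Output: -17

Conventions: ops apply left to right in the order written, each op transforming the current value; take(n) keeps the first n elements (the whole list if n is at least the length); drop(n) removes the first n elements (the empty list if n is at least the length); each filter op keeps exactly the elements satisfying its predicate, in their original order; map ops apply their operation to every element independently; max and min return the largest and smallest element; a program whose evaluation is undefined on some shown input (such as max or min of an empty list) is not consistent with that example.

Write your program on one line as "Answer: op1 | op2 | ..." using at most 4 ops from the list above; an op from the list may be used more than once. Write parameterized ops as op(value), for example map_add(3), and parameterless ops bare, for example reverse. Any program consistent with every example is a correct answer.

filter_lt(0) | map_add(2) | min

Check, running the answer program on each example:
  [-11, 41, -49, -36, -48, 13, -9] -> [-11, -49, -36, -48, -9] -> [-9, -47, -34, -46, -7] -> -47
  [-30, 13, 13, 15, 30, -36, -33, 16, 31] -> [-30, -36, -33] -> [-28, -34, -31] -> -34
  [-43, -9, -26, -43, 47, 14, -13, 32, -19, 23] -> [-43, -9, -26, -43, -13, -19] -> [-41, -7, -24, -41, -11, -17] -> -41
  [30, 40, -33, 49, 22] -> [-33] -> [-31] -> -31
  [18, 25, 33, -46, 7, -33] -> [-46, -33] -> [-44, -31] -> -44
  [28, 22, 49, 9, -19, -17, 24] -> [-19, -17] -> [-17, -15] -> -17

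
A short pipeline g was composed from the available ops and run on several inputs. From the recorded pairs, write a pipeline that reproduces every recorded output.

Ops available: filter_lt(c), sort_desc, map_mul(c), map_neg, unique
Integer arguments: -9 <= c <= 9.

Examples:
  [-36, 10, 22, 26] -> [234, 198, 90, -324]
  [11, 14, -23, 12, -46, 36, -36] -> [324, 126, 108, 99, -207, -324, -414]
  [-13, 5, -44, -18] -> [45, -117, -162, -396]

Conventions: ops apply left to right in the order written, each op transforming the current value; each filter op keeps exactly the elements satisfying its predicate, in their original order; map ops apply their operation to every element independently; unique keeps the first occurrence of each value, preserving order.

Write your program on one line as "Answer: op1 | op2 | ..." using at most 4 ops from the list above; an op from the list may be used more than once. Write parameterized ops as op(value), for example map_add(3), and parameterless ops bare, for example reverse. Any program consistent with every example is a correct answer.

map_neg | map_mul(-9) | sort_desc

Check, running the answer program on each example:
  [-36, 10, 22, 26] -> [36, -10, -22, -26] -> [-324, 90, 198, 234] -> [234, 198, 90, -324]
  [11, 14, -23, 12, -46, 36, -36] -> [-11, -14, 23, -12, 46, -36, 36] -> [99, 126, -207, 108, -414, 324, -324] -> [324, 126, 108, 99, -207, -324, -414]
  [-13, 5, -44, -18] -> [13, -5, 44, 18] -> [-117, 45, -396, -162] -> [45, -117, -162, -396]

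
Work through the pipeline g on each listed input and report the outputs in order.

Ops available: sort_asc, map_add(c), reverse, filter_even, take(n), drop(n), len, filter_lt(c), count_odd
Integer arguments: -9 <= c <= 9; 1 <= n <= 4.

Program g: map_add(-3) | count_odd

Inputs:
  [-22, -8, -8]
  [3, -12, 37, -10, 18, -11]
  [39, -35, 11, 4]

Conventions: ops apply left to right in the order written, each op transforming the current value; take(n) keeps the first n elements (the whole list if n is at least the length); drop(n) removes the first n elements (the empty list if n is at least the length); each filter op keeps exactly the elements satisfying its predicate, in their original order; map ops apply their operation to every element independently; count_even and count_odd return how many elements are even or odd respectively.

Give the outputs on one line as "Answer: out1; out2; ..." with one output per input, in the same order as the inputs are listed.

Execution, op by op:
  [-22, -8, -8] -> [-25, -11, -11] -> 3
  [3, -12, 37, -10, 18, -11] -> [0, -15, 34, -13, 15, -14] -> 3
  [39, -35, 11, 4] -> [36, -38, 8, 1] -> 1

3; 3; 1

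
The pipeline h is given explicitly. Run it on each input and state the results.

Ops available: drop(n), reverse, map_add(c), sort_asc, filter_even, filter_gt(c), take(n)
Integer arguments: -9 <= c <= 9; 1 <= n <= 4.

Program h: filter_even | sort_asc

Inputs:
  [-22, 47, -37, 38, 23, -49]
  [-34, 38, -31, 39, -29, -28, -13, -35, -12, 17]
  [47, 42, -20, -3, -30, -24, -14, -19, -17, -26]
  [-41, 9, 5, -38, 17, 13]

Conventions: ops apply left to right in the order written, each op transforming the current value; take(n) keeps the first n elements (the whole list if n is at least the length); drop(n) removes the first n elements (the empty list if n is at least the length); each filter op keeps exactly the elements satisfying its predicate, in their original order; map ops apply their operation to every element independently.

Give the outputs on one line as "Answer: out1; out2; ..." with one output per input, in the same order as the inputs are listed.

Execution, op by op:
  [-22, 47, -37, 38, 23, -49] -> [-22, 38] -> [-22, 38]
  [-34, 38, -31, 39, -29, -28, -13, -35, -12, 17] -> [-34, 38, -28, -12] -> [-34, -28, -12, 38]
  [47, 42, -20, -3, -30, -24, -14, -19, -17, -26] -> [42, -20, -30, -24, -14, -26] -> [-30, -26, -24, -20, -14, 42]
  [-41, 9, 5, -38, 17, 13] -> [-38] -> [-38]

[-22, 38]; [-34, -28, -12, 38]; [-30, -26, -24, -20, -14, 42]; [-38]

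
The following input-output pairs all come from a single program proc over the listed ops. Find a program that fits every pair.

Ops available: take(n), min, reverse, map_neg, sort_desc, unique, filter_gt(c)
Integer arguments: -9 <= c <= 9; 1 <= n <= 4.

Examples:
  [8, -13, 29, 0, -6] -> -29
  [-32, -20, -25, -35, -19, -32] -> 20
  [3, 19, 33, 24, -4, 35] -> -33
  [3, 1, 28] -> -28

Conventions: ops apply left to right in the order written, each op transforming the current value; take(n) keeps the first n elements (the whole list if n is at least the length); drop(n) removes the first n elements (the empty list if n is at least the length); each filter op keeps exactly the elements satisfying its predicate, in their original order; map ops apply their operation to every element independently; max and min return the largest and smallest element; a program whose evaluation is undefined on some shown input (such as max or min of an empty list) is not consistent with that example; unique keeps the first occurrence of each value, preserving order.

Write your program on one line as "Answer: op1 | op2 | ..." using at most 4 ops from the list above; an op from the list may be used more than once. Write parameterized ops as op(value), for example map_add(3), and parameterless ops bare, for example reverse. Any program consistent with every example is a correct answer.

map_neg | take(4) | sort_desc | min

Check, running the answer program on each example:
  [8, -13, 29, 0, -6] -> [-8, 13, -29, 0, 6] -> [-8, 13, -29, 0] -> [13, 0, -8, -29] -> -29
  [-32, -20, -25, -35, -19, -32] -> [32, 20, 25, 35, 19, 32] -> [32, 20, 25, 35] -> [35, 32, 25, 20] -> 20
  [3, 19, 33, 24, -4, 35] -> [-3, -19, -33, -24, 4, -35] -> [-3, -19, -33, -24] -> [-3, -19, -24, -33] -> -33
  [3, 1, 28] -> [-3, -1, -28] -> [-3, -1, -28] -> [-1, -3, -28] -> -28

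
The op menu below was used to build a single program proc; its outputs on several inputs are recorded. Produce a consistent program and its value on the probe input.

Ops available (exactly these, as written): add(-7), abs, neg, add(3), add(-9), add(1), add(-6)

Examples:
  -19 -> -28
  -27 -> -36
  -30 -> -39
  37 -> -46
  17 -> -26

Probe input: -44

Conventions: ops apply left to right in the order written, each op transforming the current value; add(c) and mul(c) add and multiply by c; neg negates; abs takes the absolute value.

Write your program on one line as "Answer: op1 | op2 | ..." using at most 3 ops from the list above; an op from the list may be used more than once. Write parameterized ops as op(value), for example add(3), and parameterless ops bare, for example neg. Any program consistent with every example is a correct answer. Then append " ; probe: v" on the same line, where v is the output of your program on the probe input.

abs | neg | add(-9) ; probe: -53

Check, running the answer program on each example:
  -19 -> 19 -> -19 -> -28
  -27 -> 27 -> -27 -> -36
  -30 -> 30 -> -30 -> -39
  37 -> 37 -> -37 -> -46
  17 -> 17 -> -17 -> -26
  probe: -44 -> 44 -> -44 -> -53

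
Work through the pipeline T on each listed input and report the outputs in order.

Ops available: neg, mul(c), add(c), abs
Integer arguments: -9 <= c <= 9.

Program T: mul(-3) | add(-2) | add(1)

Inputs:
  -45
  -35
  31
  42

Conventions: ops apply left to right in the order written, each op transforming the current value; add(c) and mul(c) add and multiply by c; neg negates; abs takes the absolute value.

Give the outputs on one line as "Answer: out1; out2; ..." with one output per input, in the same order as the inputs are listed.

134; 104; -94; -127

Execution, op by op:
  -45 -> 135 -> 133 -> 134
  -35 -> 105 -> 103 -> 104
  31 -> -93 -> -95 -> -94
  42 -> -126 -> -128 -> -127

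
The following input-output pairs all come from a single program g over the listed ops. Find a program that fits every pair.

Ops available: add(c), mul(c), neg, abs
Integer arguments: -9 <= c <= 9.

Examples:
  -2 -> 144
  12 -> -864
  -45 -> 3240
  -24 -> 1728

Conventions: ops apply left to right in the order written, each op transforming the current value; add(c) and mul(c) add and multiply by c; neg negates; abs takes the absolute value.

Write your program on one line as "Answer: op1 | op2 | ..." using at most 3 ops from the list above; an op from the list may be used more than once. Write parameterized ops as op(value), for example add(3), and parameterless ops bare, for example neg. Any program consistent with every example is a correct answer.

mul(8) | mul(9) | neg

Check, running the answer program on each example:
  -2 -> -16 -> -144 -> 144
  12 -> 96 -> 864 -> -864
  -45 -> -360 -> -3240 -> 3240
  -24 -> -192 -> -1728 -> 1728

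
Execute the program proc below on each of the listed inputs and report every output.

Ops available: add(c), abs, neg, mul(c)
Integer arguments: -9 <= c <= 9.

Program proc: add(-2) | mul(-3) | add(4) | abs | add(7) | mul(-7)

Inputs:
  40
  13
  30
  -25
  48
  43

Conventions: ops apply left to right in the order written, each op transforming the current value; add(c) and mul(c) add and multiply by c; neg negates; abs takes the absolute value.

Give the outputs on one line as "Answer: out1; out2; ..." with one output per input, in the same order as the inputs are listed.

Execution, op by op:
  40 -> 38 -> -114 -> -110 -> 110 -> 117 -> -819
  13 -> 11 -> -33 -> -29 -> 29 -> 36 -> -252
  30 -> 28 -> -84 -> -80 -> 80 -> 87 -> -609
  -25 -> -27 -> 81 -> 85 -> 85 -> 92 -> -644
  48 -> 46 -> -138 -> -134 -> 134 -> 141 -> -987
  43 -> 41 -> -123 -> -119 -> 119 -> 126 -> -882

-819; -252; -609; -644; -987; -882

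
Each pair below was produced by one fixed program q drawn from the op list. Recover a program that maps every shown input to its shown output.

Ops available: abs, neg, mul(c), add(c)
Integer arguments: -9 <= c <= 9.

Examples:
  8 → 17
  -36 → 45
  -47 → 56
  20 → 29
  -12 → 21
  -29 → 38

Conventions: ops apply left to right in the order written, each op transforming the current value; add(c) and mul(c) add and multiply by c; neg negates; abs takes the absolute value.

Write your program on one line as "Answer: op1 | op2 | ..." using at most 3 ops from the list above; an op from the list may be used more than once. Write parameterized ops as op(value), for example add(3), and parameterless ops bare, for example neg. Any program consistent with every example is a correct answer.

neg | abs | add(9)

Check, running the answer program on each example:
  8 -> -8 -> 8 -> 17
  -36 -> 36 -> 36 -> 45
  -47 -> 47 -> 47 -> 56
  20 -> -20 -> 20 -> 29
  -12 -> 12 -> 12 -> 21
  -29 -> 29 -> 29 -> 38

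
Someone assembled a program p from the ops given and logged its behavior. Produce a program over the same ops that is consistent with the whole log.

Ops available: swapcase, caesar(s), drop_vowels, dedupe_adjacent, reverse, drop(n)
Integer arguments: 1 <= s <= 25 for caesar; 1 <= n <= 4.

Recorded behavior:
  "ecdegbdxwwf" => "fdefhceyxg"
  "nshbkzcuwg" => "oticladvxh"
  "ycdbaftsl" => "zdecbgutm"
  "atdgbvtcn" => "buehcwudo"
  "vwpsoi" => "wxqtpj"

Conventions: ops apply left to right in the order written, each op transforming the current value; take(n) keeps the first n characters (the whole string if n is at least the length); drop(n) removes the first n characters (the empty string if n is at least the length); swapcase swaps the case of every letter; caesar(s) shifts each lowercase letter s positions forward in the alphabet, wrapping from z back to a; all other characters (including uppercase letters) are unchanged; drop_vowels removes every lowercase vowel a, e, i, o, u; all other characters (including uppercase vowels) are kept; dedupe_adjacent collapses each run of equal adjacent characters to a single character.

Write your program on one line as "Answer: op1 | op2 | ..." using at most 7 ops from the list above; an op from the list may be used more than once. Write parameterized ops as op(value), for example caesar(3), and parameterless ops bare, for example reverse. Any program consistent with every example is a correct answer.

dedupe_adjacent | swapcase | reverse | swapcase | caesar(1) | reverse

Check, running the answer program on each example:
  "ecdegbdxwwf" -> "ecdegbdxwf" -> "ECDEGBDXWF" -> "FWXDBGEDCE" -> "fwxdbgedce" -> "gxyechfedf" -> "fdefhceyxg"
  "nshbkzcuwg" -> "nshbkzcuwg" -> "NSHBKZCUWG" -> "GWUCZKBHSN" -> "gwuczkbhsn" -> "hxvdalcito" -> "oticladvxh"
  "ycdbaftsl" -> "ycdbaftsl" -> "YCDBAFTSL" -> "LSTFABDCY" -> "lstfabdcy" -> "mtugbcedz" -> "zdecbgutm"
  "atdgbvtcn" -> "atdgbvtcn" -> "ATDGBVTCN" -> "NCTVBGDTA" -> "nctvbgdta" -> "oduwcheub" -> "buehcwudo"
  "vwpsoi" -> "vwpsoi" -> "VWPSOI" -> "IOSPWV" -> "iospwv" -> "jptqxw" -> "wxqtpj"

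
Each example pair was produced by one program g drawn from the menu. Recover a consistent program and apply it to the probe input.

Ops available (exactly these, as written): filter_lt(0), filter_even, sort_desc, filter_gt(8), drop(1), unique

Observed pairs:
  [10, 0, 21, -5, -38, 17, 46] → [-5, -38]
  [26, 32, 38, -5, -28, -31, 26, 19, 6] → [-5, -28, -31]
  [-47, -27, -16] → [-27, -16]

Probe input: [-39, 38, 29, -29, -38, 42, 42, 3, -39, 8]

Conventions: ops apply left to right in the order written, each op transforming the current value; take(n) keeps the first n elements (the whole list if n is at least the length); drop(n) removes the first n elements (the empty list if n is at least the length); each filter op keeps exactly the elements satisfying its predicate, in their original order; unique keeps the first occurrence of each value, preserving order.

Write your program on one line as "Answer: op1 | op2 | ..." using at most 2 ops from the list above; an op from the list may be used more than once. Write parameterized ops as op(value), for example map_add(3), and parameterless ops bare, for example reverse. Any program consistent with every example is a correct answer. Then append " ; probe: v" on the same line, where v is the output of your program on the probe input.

drop(1) | filter_lt(0) ; probe: [-29, -38, -39]

Check, running the answer program on each example:
  [10, 0, 21, -5, -38, 17, 46] -> [0, 21, -5, -38, 17, 46] -> [-5, -38]
  [26, 32, 38, -5, -28, -31, 26, 19, 6] -> [32, 38, -5, -28, -31, 26, 19, 6] -> [-5, -28, -31]
  [-47, -27, -16] -> [-27, -16] -> [-27, -16]
  probe: [-39, 38, 29, -29, -38, 42, 42, 3, -39, 8] -> [38, 29, -29, -38, 42, 42, 3, -39, 8] -> [-29, -38, -39]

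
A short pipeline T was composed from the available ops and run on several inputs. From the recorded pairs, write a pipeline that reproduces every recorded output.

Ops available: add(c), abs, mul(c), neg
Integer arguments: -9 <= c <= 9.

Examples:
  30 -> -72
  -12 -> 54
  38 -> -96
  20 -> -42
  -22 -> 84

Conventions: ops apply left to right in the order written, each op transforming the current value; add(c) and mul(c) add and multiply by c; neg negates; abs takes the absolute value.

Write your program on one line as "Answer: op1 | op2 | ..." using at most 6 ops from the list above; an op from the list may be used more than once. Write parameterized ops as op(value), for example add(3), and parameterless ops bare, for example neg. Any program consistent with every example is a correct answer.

add(-1) | add(-5) | neg | mul(-3) | neg

Check, running the answer program on each example:
  30 -> 29 -> 24 -> -24 -> 72 -> -72
  -12 -> -13 -> -18 -> 18 -> -54 -> 54
  38 -> 37 -> 32 -> -32 -> 96 -> -96
  20 -> 19 -> 14 -> -14 -> 42 -> -42
  -22 -> -23 -> -28 -> 28 -> -84 -> 84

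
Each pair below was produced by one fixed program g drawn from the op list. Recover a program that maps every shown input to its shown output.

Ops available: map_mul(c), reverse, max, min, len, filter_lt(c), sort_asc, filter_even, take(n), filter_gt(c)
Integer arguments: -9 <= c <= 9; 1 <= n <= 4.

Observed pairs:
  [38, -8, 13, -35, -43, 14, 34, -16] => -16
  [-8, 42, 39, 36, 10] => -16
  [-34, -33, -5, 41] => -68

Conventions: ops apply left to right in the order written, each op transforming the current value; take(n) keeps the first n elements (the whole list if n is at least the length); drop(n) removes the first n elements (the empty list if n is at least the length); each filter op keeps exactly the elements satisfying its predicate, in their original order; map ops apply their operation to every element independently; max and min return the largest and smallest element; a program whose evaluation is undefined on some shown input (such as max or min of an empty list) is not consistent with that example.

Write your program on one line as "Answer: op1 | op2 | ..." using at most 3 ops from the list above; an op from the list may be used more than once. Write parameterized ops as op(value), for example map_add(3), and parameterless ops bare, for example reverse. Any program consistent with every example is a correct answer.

take(3) | map_mul(2) | min

Check, running the answer program on each example:
  [38, -8, 13, -35, -43, 14, 34, -16] -> [38, -8, 13] -> [76, -16, 26] -> -16
  [-8, 42, 39, 36, 10] -> [-8, 42, 39] -> [-16, 84, 78] -> -16
  [-34, -33, -5, 41] -> [-34, -33, -5] -> [-68, -66, -10] -> -68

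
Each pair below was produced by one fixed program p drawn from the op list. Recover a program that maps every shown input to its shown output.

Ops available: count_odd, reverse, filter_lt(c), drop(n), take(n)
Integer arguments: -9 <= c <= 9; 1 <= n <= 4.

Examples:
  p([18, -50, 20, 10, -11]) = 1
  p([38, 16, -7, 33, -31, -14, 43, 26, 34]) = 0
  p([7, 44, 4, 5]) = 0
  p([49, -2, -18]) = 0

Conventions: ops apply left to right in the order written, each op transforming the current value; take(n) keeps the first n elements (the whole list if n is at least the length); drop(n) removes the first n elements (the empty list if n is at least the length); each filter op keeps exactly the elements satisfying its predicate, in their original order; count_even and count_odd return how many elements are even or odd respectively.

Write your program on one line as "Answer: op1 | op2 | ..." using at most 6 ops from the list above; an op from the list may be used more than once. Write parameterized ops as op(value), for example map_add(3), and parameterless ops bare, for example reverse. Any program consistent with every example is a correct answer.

reverse | take(3) | reverse | filter_lt(0) | count_odd

Check, running the answer program on each example:
  [18, -50, 20, 10, -11] -> [-11, 10, 20, -50, 18] -> [-11, 10, 20] -> [20, 10, -11] -> [-11] -> 1
  [38, 16, -7, 33, -31, -14, 43, 26, 34] -> [34, 26, 43, -14, -31, 33, -7, 16, 38] -> [34, 26, 43] -> [43, 26, 34] -> [] -> 0
  [7, 44, 4, 5] -> [5, 4, 44, 7] -> [5, 4, 44] -> [44, 4, 5] -> [] -> 0
  [49, -2, -18] -> [-18, -2, 49] -> [-18, -2, 49] -> [49, -2, -18] -> [-2, -18] -> 0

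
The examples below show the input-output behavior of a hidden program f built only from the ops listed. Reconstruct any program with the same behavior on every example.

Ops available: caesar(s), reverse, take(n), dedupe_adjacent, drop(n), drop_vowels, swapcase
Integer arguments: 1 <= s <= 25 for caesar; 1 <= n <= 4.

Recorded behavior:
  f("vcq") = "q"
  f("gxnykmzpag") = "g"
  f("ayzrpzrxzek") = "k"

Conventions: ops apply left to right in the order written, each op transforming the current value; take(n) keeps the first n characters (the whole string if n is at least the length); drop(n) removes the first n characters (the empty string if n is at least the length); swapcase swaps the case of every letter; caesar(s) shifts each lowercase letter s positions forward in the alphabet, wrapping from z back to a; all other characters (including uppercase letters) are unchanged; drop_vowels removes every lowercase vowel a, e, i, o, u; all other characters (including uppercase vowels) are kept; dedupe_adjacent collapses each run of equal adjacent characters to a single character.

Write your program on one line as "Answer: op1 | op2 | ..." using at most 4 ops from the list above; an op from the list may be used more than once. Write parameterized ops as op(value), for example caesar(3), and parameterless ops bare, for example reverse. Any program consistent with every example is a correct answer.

reverse | take(3) | take(1)

Check, running the answer program on each example:
  "vcq" -> "qcv" -> "qcv" -> "q"
  "gxnykmzpag" -> "gapzmkynxg" -> "gap" -> "g"
  "ayzrpzrxzek" -> "kezxrzprzya" -> "kez" -> "k"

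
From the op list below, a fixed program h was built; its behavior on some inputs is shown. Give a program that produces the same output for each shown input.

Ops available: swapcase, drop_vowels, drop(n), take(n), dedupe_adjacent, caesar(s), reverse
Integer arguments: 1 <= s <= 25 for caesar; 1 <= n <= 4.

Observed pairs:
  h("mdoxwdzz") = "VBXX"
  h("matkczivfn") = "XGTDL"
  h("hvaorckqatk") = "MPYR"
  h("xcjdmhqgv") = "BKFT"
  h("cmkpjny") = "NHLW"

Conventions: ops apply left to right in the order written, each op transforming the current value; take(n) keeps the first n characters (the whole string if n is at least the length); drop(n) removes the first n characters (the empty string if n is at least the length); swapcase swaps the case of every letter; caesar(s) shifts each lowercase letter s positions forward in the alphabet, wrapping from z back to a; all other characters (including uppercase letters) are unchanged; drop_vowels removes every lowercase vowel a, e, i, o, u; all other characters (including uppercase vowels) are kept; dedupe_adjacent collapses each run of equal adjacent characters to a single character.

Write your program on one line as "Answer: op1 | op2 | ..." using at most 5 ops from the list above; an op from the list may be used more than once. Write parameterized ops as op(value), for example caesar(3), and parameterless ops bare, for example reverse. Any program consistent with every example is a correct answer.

caesar(1) | drop(3) | caesar(23) | drop_vowels | swapcase

Check, running the answer program on each example:
  "mdoxwdzz" -> "nepyxeaa" -> "yxeaa" -> "vubxx" -> "vbxx" -> "VBXX"
  "matkczivfn" -> "nbuldajwgo" -> "ldajwgo" -> "iaxgtdl" -> "xgtdl" -> "XGTDL"
  "hvaorckqatk" -> "iwbpsdlrbul" -> "psdlrbul" -> "mpaioyri" -> "mpyr" -> "MPYR"
  "xcjdmhqgv" -> "ydkenirhw" -> "enirhw" -> "bkfoet" -> "bkft" -> "BKFT"
  "cmkpjny" -> "dnlqkoz" -> "qkoz" -> "nhlw" -> "nhlw" -> "NHLW"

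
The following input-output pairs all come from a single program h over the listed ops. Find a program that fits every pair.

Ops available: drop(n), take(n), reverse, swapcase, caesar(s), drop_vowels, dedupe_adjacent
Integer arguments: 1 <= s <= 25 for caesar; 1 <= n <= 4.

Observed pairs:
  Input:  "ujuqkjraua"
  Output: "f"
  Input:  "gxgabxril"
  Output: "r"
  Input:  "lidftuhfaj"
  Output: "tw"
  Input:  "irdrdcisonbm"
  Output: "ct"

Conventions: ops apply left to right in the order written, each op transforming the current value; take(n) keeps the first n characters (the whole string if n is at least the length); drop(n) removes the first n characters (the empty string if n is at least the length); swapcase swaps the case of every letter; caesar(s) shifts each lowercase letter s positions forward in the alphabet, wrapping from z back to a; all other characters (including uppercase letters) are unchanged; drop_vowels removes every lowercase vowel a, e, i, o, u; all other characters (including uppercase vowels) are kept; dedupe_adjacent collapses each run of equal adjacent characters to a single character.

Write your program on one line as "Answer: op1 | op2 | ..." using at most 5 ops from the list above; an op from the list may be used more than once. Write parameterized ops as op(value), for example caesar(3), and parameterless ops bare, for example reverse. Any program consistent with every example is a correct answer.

take(2) | caesar(11) | reverse | drop_vowels

Check, running the answer program on each example:
  "ujuqkjraua" -> "uj" -> "fu" -> "uf" -> "f"
  "gxgabxril" -> "gx" -> "ri" -> "ir" -> "r"
  "lidftuhfaj" -> "li" -> "wt" -> "tw" -> "tw"
  "irdrdcisonbm" -> "ir" -> "tc" -> "ct" -> "ct"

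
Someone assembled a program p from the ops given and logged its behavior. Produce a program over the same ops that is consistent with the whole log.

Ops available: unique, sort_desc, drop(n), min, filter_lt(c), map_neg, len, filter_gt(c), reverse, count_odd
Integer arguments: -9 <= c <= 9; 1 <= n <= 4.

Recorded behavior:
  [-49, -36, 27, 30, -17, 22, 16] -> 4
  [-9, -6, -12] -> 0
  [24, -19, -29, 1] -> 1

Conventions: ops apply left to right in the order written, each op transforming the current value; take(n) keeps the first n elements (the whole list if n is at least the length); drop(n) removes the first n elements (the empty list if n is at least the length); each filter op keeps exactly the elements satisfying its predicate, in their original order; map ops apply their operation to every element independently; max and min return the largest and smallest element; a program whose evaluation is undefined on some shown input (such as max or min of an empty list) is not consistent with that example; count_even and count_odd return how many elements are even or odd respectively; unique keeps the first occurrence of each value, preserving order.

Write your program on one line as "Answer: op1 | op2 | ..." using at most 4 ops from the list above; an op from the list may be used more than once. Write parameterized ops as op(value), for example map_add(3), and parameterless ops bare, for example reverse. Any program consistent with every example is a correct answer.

map_neg | filter_lt(-2) | reverse | len

Check, running the answer program on each example:
  [-49, -36, 27, 30, -17, 22, 16] -> [49, 36, -27, -30, 17, -22, -16] -> [-27, -30, -22, -16] -> [-16, -22, -30, -27] -> 4
  [-9, -6, -12] -> [9, 6, 12] -> [] -> [] -> 0
  [24, -19, -29, 1] -> [-24, 19, 29, -1] -> [-24] -> [-24] -> 1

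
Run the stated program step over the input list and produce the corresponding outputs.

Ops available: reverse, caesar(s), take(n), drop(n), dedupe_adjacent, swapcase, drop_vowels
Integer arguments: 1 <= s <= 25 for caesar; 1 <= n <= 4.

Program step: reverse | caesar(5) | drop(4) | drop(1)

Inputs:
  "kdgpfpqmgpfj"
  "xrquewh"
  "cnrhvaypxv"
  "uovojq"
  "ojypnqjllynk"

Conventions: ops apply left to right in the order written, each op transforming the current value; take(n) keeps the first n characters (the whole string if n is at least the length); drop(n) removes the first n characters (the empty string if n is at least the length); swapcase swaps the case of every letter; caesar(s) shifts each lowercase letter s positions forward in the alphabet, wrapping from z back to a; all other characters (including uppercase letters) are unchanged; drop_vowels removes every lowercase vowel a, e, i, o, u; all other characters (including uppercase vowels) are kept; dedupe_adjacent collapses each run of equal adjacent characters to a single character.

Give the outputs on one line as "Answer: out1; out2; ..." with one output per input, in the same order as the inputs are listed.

Execution, op by op:
  "kdgpfpqmgpfj" -> "jfpgmqpfpgdk" -> "okulrvukulip" -> "rvukulip" -> "vukulip"
  "xrquewh" -> "hweuqrx" -> "mbjzvwc" -> "vwc" -> "wc"
  "cnrhvaypxv" -> "vxpyavhrnc" -> "acudfamwsh" -> "famwsh" -> "amwsh"
  "uovojq" -> "qjovou" -> "votatz" -> "tz" -> "z"
  "ojypnqjllynk" -> "knylljqnpyjo" -> "psdqqovsudot" -> "qovsudot" -> "ovsudot"

"vukulip"; "wc"; "amwsh"; "z"; "ovsudot"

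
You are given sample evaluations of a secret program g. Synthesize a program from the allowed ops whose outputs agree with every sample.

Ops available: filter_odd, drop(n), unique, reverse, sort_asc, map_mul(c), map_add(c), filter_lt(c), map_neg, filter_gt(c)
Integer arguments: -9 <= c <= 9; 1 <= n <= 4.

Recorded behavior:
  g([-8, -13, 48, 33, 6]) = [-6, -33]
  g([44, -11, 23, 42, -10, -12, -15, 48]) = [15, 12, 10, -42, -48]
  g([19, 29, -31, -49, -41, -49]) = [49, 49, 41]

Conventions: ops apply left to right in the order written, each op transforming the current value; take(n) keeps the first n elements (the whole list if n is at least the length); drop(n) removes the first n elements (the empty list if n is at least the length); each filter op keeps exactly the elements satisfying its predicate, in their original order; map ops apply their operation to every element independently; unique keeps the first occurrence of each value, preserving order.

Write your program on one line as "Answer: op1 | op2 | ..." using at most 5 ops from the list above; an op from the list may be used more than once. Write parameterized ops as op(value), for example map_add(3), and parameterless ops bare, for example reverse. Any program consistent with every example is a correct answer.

drop(3) | reverse | sort_asc | map_neg

Check, running the answer program on each example:
  [-8, -13, 48, 33, 6] -> [33, 6] -> [6, 33] -> [6, 33] -> [-6, -33]
  [44, -11, 23, 42, -10, -12, -15, 48] -> [42, -10, -12, -15, 48] -> [48, -15, -12, -10, 42] -> [-15, -12, -10, 42, 48] -> [15, 12, 10, -42, -48]
  [19, 29, -31, -49, -41, -49] -> [-49, -41, -49] -> [-49, -41, -49] -> [-49, -49, -41] -> [49, 49, 41]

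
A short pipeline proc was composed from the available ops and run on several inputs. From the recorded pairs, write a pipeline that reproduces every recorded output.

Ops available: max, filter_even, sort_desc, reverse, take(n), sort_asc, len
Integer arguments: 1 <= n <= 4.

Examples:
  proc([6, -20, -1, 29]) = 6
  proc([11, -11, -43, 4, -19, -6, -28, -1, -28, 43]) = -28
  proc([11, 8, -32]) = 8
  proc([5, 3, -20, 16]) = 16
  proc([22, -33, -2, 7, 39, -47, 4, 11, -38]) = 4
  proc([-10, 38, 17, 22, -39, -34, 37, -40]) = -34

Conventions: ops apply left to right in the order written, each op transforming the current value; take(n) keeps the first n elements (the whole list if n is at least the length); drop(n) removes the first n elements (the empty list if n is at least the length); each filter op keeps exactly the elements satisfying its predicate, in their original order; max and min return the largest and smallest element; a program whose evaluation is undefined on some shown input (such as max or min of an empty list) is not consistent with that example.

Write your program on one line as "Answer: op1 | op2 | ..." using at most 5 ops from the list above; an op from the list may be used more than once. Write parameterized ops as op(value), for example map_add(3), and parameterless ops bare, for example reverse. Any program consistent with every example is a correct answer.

reverse | take(4) | filter_even | max

Check, running the answer program on each example:
  [6, -20, -1, 29] -> [29, -1, -20, 6] -> [29, -1, -20, 6] -> [-20, 6] -> 6
  [11, -11, -43, 4, -19, -6, -28, -1, -28, 43] -> [43, -28, -1, -28, -6, -19, 4, -43, -11, 11] -> [43, -28, -1, -28] -> [-28, -28] -> -28
  [11, 8, -32] -> [-32, 8, 11] -> [-32, 8, 11] -> [-32, 8] -> 8
  [5, 3, -20, 16] -> [16, -20, 3, 5] -> [16, -20, 3, 5] -> [16, -20] -> 16
  [22, -33, -2, 7, 39, -47, 4, 11, -38] -> [-38, 11, 4, -47, 39, 7, -2, -33, 22] -> [-38, 11, 4, -47] -> [-38, 4] -> 4
  [-10, 38, 17, 22, -39, -34, 37, -40] -> [-40, 37, -34, -39, 22, 17, 38, -10] -> [-40, 37, -34, -39] -> [-40, -34] -> -34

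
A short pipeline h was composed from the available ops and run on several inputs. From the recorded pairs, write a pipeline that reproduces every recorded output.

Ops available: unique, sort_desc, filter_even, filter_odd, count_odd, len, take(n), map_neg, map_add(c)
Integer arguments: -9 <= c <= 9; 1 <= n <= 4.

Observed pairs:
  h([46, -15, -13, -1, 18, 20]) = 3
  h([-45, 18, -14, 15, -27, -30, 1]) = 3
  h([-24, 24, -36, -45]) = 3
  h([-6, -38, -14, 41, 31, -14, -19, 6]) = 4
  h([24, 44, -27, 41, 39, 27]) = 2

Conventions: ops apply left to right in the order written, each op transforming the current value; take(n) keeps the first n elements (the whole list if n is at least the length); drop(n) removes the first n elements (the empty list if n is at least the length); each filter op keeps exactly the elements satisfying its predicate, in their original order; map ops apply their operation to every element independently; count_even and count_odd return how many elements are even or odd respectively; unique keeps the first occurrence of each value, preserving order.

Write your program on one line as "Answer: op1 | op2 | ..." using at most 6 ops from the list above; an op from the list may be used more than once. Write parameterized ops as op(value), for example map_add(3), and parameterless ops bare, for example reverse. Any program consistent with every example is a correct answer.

sort_desc | map_add(3) | filter_odd | unique | len

Check, running the answer program on each example:
  [46, -15, -13, -1, 18, 20] -> [46, 20, 18, -1, -13, -15] -> [49, 23, 21, 2, -10, -12] -> [49, 23, 21] -> [49, 23, 21] -> 3
  [-45, 18, -14, 15, -27, -30, 1] -> [18, 15, 1, -14, -27, -30, -45] -> [21, 18, 4, -11, -24, -27, -42] -> [21, -11, -27] -> [21, -11, -27] -> 3
  [-24, 24, -36, -45] -> [24, -24, -36, -45] -> [27, -21, -33, -42] -> [27, -21, -33] -> [27, -21, -33] -> 3
  [-6, -38, -14, 41, 31, -14, -19, 6] -> [41, 31, 6, -6, -14, -14, -19, -38] -> [44, 34, 9, -3, -11, -11, -16, -35] -> [9, -3, -11, -11, -35] -> [9, -3, -11, -35] -> 4
  [24, 44, -27, 41, 39, 27] -> [44, 41, 39, 27, 24, -27] -> [47, 44, 42, 30, 27, -24] -> [47, 27] -> [47, 27] -> 2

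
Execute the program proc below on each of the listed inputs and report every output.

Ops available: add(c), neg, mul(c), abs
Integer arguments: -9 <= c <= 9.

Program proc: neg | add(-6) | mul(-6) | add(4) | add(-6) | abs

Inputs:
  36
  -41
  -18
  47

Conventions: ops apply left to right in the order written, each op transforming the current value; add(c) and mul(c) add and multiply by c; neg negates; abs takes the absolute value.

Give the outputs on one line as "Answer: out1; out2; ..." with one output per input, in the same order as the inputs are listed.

250; 212; 74; 316

Execution, op by op:
  36 -> -36 -> -42 -> 252 -> 256 -> 250 -> 250
  -41 -> 41 -> 35 -> -210 -> -206 -> -212 -> 212
  -18 -> 18 -> 12 -> -72 -> -68 -> -74 -> 74
  47 -> -47 -> -53 -> 318 -> 322 -> 316 -> 316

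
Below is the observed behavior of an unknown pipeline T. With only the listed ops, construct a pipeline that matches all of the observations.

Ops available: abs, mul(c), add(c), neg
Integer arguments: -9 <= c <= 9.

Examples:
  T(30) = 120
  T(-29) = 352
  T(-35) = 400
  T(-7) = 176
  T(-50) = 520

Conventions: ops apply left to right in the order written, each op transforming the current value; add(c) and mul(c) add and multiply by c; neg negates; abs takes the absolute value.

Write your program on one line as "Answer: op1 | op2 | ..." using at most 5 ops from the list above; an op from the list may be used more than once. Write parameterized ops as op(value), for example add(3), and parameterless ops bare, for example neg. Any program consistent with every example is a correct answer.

add(-3) | add(-5) | add(-7) | mul(-8) | abs

Check, running the answer program on each example:
  30 -> 27 -> 22 -> 15 -> -120 -> 120
  -29 -> -32 -> -37 -> -44 -> 352 -> 352
  -35 -> -38 -> -43 -> -50 -> 400 -> 400
  -7 -> -10 -> -15 -> -22 -> 176 -> 176
  -50 -> -53 -> -58 -> -65 -> 520 -> 520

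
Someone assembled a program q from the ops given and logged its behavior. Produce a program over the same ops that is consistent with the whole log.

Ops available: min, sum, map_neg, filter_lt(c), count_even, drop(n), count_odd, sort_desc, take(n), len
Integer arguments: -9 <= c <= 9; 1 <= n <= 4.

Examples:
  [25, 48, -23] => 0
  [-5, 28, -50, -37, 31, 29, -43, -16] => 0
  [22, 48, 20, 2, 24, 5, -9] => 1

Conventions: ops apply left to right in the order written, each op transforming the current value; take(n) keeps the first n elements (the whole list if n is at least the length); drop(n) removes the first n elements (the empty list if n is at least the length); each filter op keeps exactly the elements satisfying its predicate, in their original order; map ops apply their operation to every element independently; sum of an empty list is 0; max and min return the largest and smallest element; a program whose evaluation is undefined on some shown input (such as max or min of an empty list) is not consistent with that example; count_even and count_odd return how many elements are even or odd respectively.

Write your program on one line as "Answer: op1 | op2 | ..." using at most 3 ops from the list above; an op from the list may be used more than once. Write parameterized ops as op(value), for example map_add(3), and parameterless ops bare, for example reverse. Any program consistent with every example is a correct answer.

take(1) | count_even

Check, running the answer program on each example:
  [25, 48, -23] -> [25] -> 0
  [-5, 28, -50, -37, 31, 29, -43, -16] -> [-5] -> 0
  [22, 48, 20, 2, 24, 5, -9] -> [22] -> 1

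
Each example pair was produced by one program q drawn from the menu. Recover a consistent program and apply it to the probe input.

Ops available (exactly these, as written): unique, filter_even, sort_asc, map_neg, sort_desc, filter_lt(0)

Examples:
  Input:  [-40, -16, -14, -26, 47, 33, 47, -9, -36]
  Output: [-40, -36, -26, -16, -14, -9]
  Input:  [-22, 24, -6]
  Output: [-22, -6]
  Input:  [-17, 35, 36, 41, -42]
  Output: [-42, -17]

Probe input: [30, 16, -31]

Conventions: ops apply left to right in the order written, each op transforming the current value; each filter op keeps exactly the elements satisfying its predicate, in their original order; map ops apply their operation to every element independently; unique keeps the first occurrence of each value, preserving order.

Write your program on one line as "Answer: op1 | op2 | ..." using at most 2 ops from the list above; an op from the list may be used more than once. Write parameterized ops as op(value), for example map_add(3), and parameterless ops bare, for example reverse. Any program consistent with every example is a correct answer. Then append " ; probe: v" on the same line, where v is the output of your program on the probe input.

filter_lt(0) | sort_asc ; probe: [-31]

Check, running the answer program on each example:
  [-40, -16, -14, -26, 47, 33, 47, -9, -36] -> [-40, -16, -14, -26, -9, -36] -> [-40, -36, -26, -16, -14, -9]
  [-22, 24, -6] -> [-22, -6] -> [-22, -6]
  [-17, 35, 36, 41, -42] -> [-17, -42] -> [-42, -17]
  probe: [30, 16, -31] -> [-31] -> [-31]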